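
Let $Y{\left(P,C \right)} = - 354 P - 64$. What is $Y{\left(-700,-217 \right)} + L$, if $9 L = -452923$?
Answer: $\frac{1776701}{9} \approx 1.9741 \cdot 10^{5}$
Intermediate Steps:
$Y{\left(P,C \right)} = -64 - 354 P$
$L = - \frac{452923}{9}$ ($L = \frac{1}{9} \left(-452923\right) = - \frac{452923}{9} \approx -50325.0$)
$Y{\left(-700,-217 \right)} + L = \left(-64 - -247800\right) - \frac{452923}{9} = \left(-64 + 247800\right) - \frac{452923}{9} = 247736 - \frac{452923}{9} = \frac{1776701}{9}$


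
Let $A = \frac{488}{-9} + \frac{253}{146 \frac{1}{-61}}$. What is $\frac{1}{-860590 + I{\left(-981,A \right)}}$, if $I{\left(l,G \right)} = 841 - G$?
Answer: $- \frac{1314}{1129500041} \approx -1.1633 \cdot 10^{-6}$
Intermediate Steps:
$A = - \frac{210145}{1314}$ ($A = 488 \left(- \frac{1}{9}\right) + \frac{253}{146 \left(- \frac{1}{61}\right)} = - \frac{488}{9} + \frac{253}{- \frac{146}{61}} = - \frac{488}{9} + 253 \left(- \frac{61}{146}\right) = - \frac{488}{9} - \frac{15433}{146} = - \frac{210145}{1314} \approx -159.93$)
$\frac{1}{-860590 + I{\left(-981,A \right)}} = \frac{1}{-860590 + \left(841 - - \frac{210145}{1314}\right)} = \frac{1}{-860590 + \left(841 + \frac{210145}{1314}\right)} = \frac{1}{-860590 + \frac{1315219}{1314}} = \frac{1}{- \frac{1129500041}{1314}} = - \frac{1314}{1129500041}$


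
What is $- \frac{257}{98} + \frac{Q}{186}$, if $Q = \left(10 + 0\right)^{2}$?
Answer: $- \frac{19001}{9114} \approx -2.0848$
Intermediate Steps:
$Q = 100$ ($Q = 10^{2} = 100$)
$- \frac{257}{98} + \frac{Q}{186} = - \frac{257}{98} + \frac{100}{186} = \left(-257\right) \frac{1}{98} + 100 \cdot \frac{1}{186} = - \frac{257}{98} + \frac{50}{93} = - \frac{19001}{9114}$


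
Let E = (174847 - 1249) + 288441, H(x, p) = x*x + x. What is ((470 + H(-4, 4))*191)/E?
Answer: 92062/462039 ≈ 0.19925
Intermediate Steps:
H(x, p) = x + x² (H(x, p) = x² + x = x + x²)
E = 462039 (E = 173598 + 288441 = 462039)
((470 + H(-4, 4))*191)/E = ((470 - 4*(1 - 4))*191)/462039 = ((470 - 4*(-3))*191)*(1/462039) = ((470 + 12)*191)*(1/462039) = (482*191)*(1/462039) = 92062*(1/462039) = 92062/462039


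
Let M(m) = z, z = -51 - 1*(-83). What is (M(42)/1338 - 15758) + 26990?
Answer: 7514224/669 ≈ 11232.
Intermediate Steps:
z = 32 (z = -51 + 83 = 32)
M(m) = 32
(M(42)/1338 - 15758) + 26990 = (32/1338 - 15758) + 26990 = (32*(1/1338) - 15758) + 26990 = (16/669 - 15758) + 26990 = -10542086/669 + 26990 = 7514224/669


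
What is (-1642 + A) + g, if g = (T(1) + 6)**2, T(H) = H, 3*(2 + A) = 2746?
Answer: -2039/3 ≈ -679.67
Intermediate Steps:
A = 2740/3 (A = -2 + (1/3)*2746 = -2 + 2746/3 = 2740/3 ≈ 913.33)
g = 49 (g = (1 + 6)**2 = 7**2 = 49)
(-1642 + A) + g = (-1642 + 2740/3) + 49 = -2186/3 + 49 = -2039/3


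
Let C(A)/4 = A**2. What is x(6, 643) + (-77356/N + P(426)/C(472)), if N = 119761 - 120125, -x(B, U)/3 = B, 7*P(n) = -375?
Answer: 15773993461/81093376 ≈ 194.52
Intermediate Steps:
P(n) = -375/7 (P(n) = (1/7)*(-375) = -375/7)
x(B, U) = -3*B
N = -364
C(A) = 4*A**2
x(6, 643) + (-77356/N + P(426)/C(472)) = -3*6 + (-77356/(-364) - 375/(7*(4*472**2))) = -18 + (-77356*(-1/364) - 375/(7*(4*222784))) = -18 + (19339/91 - 375/7/891136) = -18 + (19339/91 - 375/7*1/891136) = -18 + (19339/91 - 375/6237952) = -18 + 17233674229/81093376 = 15773993461/81093376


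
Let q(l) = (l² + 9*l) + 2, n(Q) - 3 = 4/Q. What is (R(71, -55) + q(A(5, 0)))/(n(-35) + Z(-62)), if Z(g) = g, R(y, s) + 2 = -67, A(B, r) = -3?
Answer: 2975/2069 ≈ 1.4379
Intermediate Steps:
n(Q) = 3 + 4/Q
R(y, s) = -69 (R(y, s) = -2 - 67 = -69)
q(l) = 2 + l² + 9*l
(R(71, -55) + q(A(5, 0)))/(n(-35) + Z(-62)) = (-69 + (2 + (-3)² + 9*(-3)))/((3 + 4/(-35)) - 62) = (-69 + (2 + 9 - 27))/((3 + 4*(-1/35)) - 62) = (-69 - 16)/((3 - 4/35) - 62) = -85/(101/35 - 62) = -85/(-2069/35) = -85*(-35/2069) = 2975/2069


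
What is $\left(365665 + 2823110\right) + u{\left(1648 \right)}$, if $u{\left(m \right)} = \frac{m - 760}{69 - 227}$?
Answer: $\frac{251912781}{79} \approx 3.1888 \cdot 10^{6}$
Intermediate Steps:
$u{\left(m \right)} = \frac{380}{79} - \frac{m}{158}$ ($u{\left(m \right)} = \frac{-760 + m}{-158} = \left(-760 + m\right) \left(- \frac{1}{158}\right) = \frac{380}{79} - \frac{m}{158}$)
$\left(365665 + 2823110\right) + u{\left(1648 \right)} = \left(365665 + 2823110\right) + \left(\frac{380}{79} - \frac{824}{79}\right) = 3188775 + \left(\frac{380}{79} - \frac{824}{79}\right) = 3188775 - \frac{444}{79} = \frac{251912781}{79}$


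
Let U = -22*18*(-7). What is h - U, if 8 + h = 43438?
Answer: 40658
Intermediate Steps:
h = 43430 (h = -8 + 43438 = 43430)
U = 2772 (U = -396*(-7) = 2772)
h - U = 43430 - 1*2772 = 43430 - 2772 = 40658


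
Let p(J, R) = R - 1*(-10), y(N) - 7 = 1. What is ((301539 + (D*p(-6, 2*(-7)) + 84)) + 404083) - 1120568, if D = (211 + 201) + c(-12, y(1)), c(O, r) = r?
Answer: -416542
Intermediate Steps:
y(N) = 8 (y(N) = 7 + 1 = 8)
p(J, R) = 10 + R (p(J, R) = R + 10 = 10 + R)
D = 420 (D = (211 + 201) + 8 = 412 + 8 = 420)
((301539 + (D*p(-6, 2*(-7)) + 84)) + 404083) - 1120568 = ((301539 + (420*(10 + 2*(-7)) + 84)) + 404083) - 1120568 = ((301539 + (420*(10 - 14) + 84)) + 404083) - 1120568 = ((301539 + (420*(-4) + 84)) + 404083) - 1120568 = ((301539 + (-1680 + 84)) + 404083) - 1120568 = ((301539 - 1596) + 404083) - 1120568 = (299943 + 404083) - 1120568 = 704026 - 1120568 = -416542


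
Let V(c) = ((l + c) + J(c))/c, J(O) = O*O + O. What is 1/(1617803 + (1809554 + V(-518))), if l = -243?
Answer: 518/1775103881 ≈ 2.9181e-7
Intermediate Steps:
J(O) = O + O² (J(O) = O² + O = O + O²)
V(c) = (-243 + c + c*(1 + c))/c (V(c) = ((-243 + c) + c*(1 + c))/c = (-243 + c + c*(1 + c))/c)
1/(1617803 + (1809554 + V(-518))) = 1/(1617803 + (1809554 + (2 - 518 - 243/(-518)))) = 1/(1617803 + (1809554 + (2 - 518 - 243*(-1/518)))) = 1/(1617803 + (1809554 + (2 - 518 + 243/518))) = 1/(1617803 + (1809554 - 267045/518)) = 1/(1617803 + 937081927/518) = 1/(1775103881/518) = 518/1775103881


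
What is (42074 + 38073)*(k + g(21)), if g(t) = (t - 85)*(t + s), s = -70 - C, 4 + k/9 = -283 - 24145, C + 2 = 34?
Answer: -17207881488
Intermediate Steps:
C = 32 (C = -2 + 34 = 32)
k = -219888 (k = -36 + 9*(-283 - 24145) = -36 + 9*(-24428) = -36 - 219852 = -219888)
s = -102 (s = -70 - 1*32 = -70 - 32 = -102)
g(t) = (-102 + t)*(-85 + t) (g(t) = (t - 85)*(t - 102) = (-85 + t)*(-102 + t) = (-102 + t)*(-85 + t))
(42074 + 38073)*(k + g(21)) = (42074 + 38073)*(-219888 + (8670 + 21**2 - 187*21)) = 80147*(-219888 + (8670 + 441 - 3927)) = 80147*(-219888 + 5184) = 80147*(-214704) = -17207881488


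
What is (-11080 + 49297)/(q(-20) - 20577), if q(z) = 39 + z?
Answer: -38217/20558 ≈ -1.8590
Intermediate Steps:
(-11080 + 49297)/(q(-20) - 20577) = (-11080 + 49297)/((39 - 20) - 20577) = 38217/(19 - 20577) = 38217/(-20558) = 38217*(-1/20558) = -38217/20558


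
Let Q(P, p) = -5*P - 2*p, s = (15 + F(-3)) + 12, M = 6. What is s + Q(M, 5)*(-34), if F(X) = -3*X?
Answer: 1396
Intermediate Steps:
s = 36 (s = (15 - 3*(-3)) + 12 = (15 + 9) + 12 = 24 + 12 = 36)
s + Q(M, 5)*(-34) = 36 + (-5*6 - 2*5)*(-34) = 36 + (-30 - 10)*(-34) = 36 - 40*(-34) = 36 + 1360 = 1396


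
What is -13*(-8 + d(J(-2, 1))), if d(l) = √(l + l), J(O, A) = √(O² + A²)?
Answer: 104 - 13*√2*5^(¼) ≈ 76.508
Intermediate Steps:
J(O, A) = √(A² + O²)
d(l) = √2*√l (d(l) = √(2*l) = √2*√l)
-13*(-8 + d(J(-2, 1))) = -13*(-8 + √2*√(√(1² + (-2)²))) = -13*(-8 + √2*√(√(1 + 4))) = -13*(-8 + √2*√(√5)) = -13*(-8 + √2*5^(¼)) = 104 - 13*√2*5^(¼)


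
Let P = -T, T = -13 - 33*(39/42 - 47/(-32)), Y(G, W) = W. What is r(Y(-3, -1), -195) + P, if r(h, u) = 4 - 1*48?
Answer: 10777/224 ≈ 48.112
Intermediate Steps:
r(h, u) = -44 (r(h, u) = 4 - 48 = -44)
T = -20633/224 (T = -13 - 33*(39*(1/42) - 47*(-1/32)) = -13 - 33*(13/14 + 47/32) = -13 - 33*537/224 = -13 - 17721/224 = -20633/224 ≈ -92.112)
P = 20633/224 (P = -1*(-20633/224) = 20633/224 ≈ 92.112)
r(Y(-3, -1), -195) + P = -44 + 20633/224 = 10777/224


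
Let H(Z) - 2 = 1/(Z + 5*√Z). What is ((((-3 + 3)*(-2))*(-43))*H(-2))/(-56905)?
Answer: 0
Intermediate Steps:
H(Z) = 2 + 1/(Z + 5*√Z)
((((-3 + 3)*(-2))*(-43))*H(-2))/(-56905) = ((((-3 + 3)*(-2))*(-43))*((1 + 2*(-2) + 10*√(-2))/(-2 + 5*√(-2))))/(-56905) = (((0*(-2))*(-43))*((1 - 4 + 10*(I*√2))/(-2 + 5*(I*√2))))*(-1/56905) = ((0*(-43))*((1 - 4 + 10*I*√2)/(-2 + 5*I*√2)))*(-1/56905) = (0*((-3 + 10*I*√2)/(-2 + 5*I*√2)))*(-1/56905) = 0*(-1/56905) = 0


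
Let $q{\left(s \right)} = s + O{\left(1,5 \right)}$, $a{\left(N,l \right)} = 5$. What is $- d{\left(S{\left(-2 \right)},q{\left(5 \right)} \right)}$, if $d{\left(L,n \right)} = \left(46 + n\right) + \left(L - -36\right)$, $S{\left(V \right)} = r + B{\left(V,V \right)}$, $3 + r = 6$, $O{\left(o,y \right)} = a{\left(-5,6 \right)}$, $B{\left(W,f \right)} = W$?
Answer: $-93$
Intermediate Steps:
$O{\left(o,y \right)} = 5$
$r = 3$ ($r = -3 + 6 = 3$)
$S{\left(V \right)} = 3 + V$
$q{\left(s \right)} = 5 + s$ ($q{\left(s \right)} = s + 5 = 5 + s$)
$d{\left(L,n \right)} = 82 + L + n$ ($d{\left(L,n \right)} = \left(46 + n\right) + \left(L + 36\right) = \left(46 + n\right) + \left(36 + L\right) = 82 + L + n$)
$- d{\left(S{\left(-2 \right)},q{\left(5 \right)} \right)} = - (82 + \left(3 - 2\right) + \left(5 + 5\right)) = - (82 + 1 + 10) = \left(-1\right) 93 = -93$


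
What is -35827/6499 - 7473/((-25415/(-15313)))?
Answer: -744617427656/165172085 ≈ -4508.1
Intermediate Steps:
-35827/6499 - 7473/((-25415/(-15313))) = -35827*1/6499 - 7473/((-25415*(-1/15313))) = -35827/6499 - 7473/25415/15313 = -35827/6499 - 7473*15313/25415 = -35827/6499 - 114434049/25415 = -744617427656/165172085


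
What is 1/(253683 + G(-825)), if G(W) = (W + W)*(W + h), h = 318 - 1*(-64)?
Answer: 1/984633 ≈ 1.0156e-6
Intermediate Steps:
h = 382 (h = 318 + 64 = 382)
G(W) = 2*W*(382 + W) (G(W) = (W + W)*(W + 382) = (2*W)*(382 + W) = 2*W*(382 + W))
1/(253683 + G(-825)) = 1/(253683 + 2*(-825)*(382 - 825)) = 1/(253683 + 2*(-825)*(-443)) = 1/(253683 + 730950) = 1/984633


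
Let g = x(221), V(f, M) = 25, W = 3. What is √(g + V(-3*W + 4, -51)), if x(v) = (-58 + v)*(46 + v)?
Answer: √43546 ≈ 208.68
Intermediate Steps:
g = 43521 (g = -2668 + 221² - 12*221 = -2668 + 48841 - 2652 = 43521)
√(g + V(-3*W + 4, -51)) = √(43521 + 25) = √43546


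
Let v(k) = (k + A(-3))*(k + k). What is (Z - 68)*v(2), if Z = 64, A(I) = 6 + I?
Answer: -80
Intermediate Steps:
v(k) = 2*k*(3 + k) (v(k) = (k + (6 - 3))*(k + k) = (k + 3)*(2*k) = (3 + k)*(2*k) = 2*k*(3 + k))
(Z - 68)*v(2) = (64 - 68)*(2*2*(3 + 2)) = -8*2*5 = -4*20 = -80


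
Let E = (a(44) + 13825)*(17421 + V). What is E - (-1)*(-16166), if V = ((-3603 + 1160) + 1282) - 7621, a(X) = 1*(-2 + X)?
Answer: 119780847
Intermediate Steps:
a(X) = -2 + X
V = -8782 (V = (-2443 + 1282) - 7621 = -1161 - 7621 = -8782)
E = 119797013 (E = ((-2 + 44) + 13825)*(17421 - 8782) = (42 + 13825)*8639 = 13867*8639 = 119797013)
E - (-1)*(-16166) = 119797013 - (-1)*(-16166) = 119797013 - 1*16166 = 119797013 - 16166 = 119780847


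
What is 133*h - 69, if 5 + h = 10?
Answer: 596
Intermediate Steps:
h = 5 (h = -5 + 10 = 5)
133*h - 69 = 133*5 - 69 = 665 - 69 = 596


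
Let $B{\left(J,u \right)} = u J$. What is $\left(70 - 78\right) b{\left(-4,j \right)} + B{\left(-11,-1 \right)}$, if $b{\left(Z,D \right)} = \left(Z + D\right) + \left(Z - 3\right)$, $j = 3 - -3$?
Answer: $51$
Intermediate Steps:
$B{\left(J,u \right)} = J u$
$j = 6$ ($j = 3 + 3 = 6$)
$b{\left(Z,D \right)} = -3 + D + 2 Z$ ($b{\left(Z,D \right)} = \left(D + Z\right) + \left(-3 + Z\right) = -3 + D + 2 Z$)
$\left(70 - 78\right) b{\left(-4,j \right)} + B{\left(-11,-1 \right)} = \left(70 - 78\right) \left(-3 + 6 + 2 \left(-4\right)\right) - -11 = - 8 \left(-3 + 6 - 8\right) + 11 = \left(-8\right) \left(-5\right) + 11 = 40 + 11 = 51$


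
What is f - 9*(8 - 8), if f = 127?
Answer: 127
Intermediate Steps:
f - 9*(8 - 8) = 127 - 9*(8 - 8) = 127 - 9*0 = 127 + 0 = 127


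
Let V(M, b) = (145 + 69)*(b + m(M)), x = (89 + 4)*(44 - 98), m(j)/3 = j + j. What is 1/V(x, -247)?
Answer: -1/6501106 ≈ -1.5382e-7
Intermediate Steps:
m(j) = 6*j (m(j) = 3*(j + j) = 3*(2*j) = 6*j)
x = -5022 (x = 93*(-54) = -5022)
V(M, b) = 214*b + 1284*M (V(M, b) = (145 + 69)*(b + 6*M) = 214*(b + 6*M) = 214*b + 1284*M)
1/V(x, -247) = 1/(214*(-247) + 1284*(-5022)) = 1/(-52858 - 6448248) = 1/(-6501106) = -1/6501106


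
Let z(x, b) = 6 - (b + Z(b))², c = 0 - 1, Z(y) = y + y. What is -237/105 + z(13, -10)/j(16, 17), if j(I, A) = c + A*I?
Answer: -52699/9485 ≈ -5.5560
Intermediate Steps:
Z(y) = 2*y
c = -1
j(I, A) = -1 + A*I
z(x, b) = 6 - 9*b² (z(x, b) = 6 - (b + 2*b)² = 6 - (3*b)² = 6 - 9*b²)
-237/105 + z(13, -10)/j(16, 17) = -237/105 + (6 - 9*(-10)²)/(-1 + 17*16) = -237*1/105 + (6 - 9*100)/(-1 + 272) = -79/35 + (6 - 900)/271 = -79/35 - 894*1/271 = -79/35 - 894/271 = -52699/9485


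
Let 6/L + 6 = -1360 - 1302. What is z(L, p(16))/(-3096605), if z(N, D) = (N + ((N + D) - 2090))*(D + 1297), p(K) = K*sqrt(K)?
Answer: 367836109/413087107 ≈ 0.89046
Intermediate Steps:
p(K) = K**(3/2)
L = -3/1334 (L = 6/(-6 + (-1360 - 1302)) = 6/(-6 - 2662) = 6/(-2668) = 6*(-1/2668) = -3/1334 ≈ -0.0022489)
z(N, D) = (1297 + D)*(-2090 + D + 2*N) (z(N, D) = (N + ((D + N) - 2090))*(1297 + D) = (N + (-2090 + D + N))*(1297 + D) = (-2090 + D + 2*N)*(1297 + D) = (1297 + D)*(-2090 + D + 2*N))
z(L, p(16))/(-3096605) = (-2710730 + (16**(3/2))**2 - 793*16**(3/2) + 2594*(-3/1334) + 2*16**(3/2)*(-3/1334))/(-3096605) = (-2710730 + 64**2 - 793*64 - 3891/667 + 2*64*(-3/1334))*(-1/3096605) = (-2710730 + 4096 - 50752 - 3891/667 - 192/667)*(-1/3096605) = -1839180545/667*(-1/3096605) = 367836109/413087107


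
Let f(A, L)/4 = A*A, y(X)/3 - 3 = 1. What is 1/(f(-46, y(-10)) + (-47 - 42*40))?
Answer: 1/6737 ≈ 0.00014843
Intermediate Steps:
y(X) = 12 (y(X) = 9 + 3*1 = 9 + 3 = 12)
f(A, L) = 4*A**2 (f(A, L) = 4*(A*A) = 4*A**2)
1/(f(-46, y(-10)) + (-47 - 42*40)) = 1/(4*(-46)**2 + (-47 - 42*40)) = 1/(4*2116 + (-47 - 1680)) = 1/(8464 - 1727) = 1/6737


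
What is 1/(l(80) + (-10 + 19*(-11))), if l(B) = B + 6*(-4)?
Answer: -1/163 ≈ -0.0061350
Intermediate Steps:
l(B) = -24 + B (l(B) = B - 24 = -24 + B)
1/(l(80) + (-10 + 19*(-11))) = 1/((-24 + 80) + (-10 + 19*(-11))) = 1/(56 + (-10 - 209)) = 1/(56 - 219) = 1/(-163) = -1/163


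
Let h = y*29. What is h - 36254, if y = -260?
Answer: -43794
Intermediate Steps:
h = -7540 (h = -260*29 = -7540)
h - 36254 = -7540 - 36254 = -43794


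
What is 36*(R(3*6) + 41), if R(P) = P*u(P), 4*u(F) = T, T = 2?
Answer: 1800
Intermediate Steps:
u(F) = ½ (u(F) = (¼)*2 = ½)
R(P) = P/2 (R(P) = P*(½) = P/2)
36*(R(3*6) + 41) = 36*((3*6)/2 + 41) = 36*((½)*18 + 41) = 36*(9 + 41) = 36*50 = 1800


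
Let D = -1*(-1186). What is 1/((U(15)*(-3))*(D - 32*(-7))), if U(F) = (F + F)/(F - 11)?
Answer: -1/31725 ≈ -3.1521e-5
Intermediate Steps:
D = 1186
U(F) = 2*F/(-11 + F) (U(F) = (2*F)/(-11 + F) = 2*F/(-11 + F))
1/((U(15)*(-3))*(D - 32*(-7))) = 1/(((2*15/(-11 + 15))*(-3))*(1186 - 32*(-7))) = 1/(((2*15/4)*(-3))*(1186 + 224)) = 1/(((2*15*(1/4))*(-3))*1410) = 1/(((15/2)*(-3))*1410) = 1/(-45/2*1410) = 1/(-31725) = -1/31725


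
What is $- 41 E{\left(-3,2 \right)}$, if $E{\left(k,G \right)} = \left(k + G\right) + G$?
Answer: $-41$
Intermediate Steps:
$E{\left(k,G \right)} = k + 2 G$ ($E{\left(k,G \right)} = \left(G + k\right) + G = k + 2 G$)
$- 41 E{\left(-3,2 \right)} = - 41 \left(-3 + 2 \cdot 2\right) = - 41 \left(-3 + 4\right) = \left(-41\right) 1 = -41$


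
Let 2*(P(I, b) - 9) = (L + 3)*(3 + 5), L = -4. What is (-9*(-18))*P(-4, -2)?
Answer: 810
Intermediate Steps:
P(I, b) = 5 (P(I, b) = 9 + ((-4 + 3)*(3 + 5))/2 = 9 + (-1*8)/2 = 9 + (½)*(-8) = 9 - 4 = 5)
(-9*(-18))*P(-4, -2) = -9*(-18)*5 = 162*5 = 810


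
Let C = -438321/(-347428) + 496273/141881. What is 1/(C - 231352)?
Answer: -49293432068/11403899487238291 ≈ -4.3225e-6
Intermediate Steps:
C = 234608557645/49293432068 (C = -438321*(-1/347428) + 496273*(1/141881) = 438321/347428 + 496273/141881 = 234608557645/49293432068 ≈ 4.7594)
1/(C - 231352) = 1/(234608557645/49293432068 - 231352) = 1/(-11403899487238291/49293432068) = -49293432068/11403899487238291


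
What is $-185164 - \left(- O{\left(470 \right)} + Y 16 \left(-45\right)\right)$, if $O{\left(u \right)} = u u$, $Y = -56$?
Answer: $-4584$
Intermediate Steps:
$O{\left(u \right)} = u^{2}$
$-185164 - \left(- O{\left(470 \right)} + Y 16 \left(-45\right)\right) = -185164 + \left(470^{2} - \left(-56\right) 16 \left(-45\right)\right) = -185164 + \left(220900 - \left(-896\right) \left(-45\right)\right) = -185164 + \left(220900 - 40320\right) = -185164 + 180580 = -4584$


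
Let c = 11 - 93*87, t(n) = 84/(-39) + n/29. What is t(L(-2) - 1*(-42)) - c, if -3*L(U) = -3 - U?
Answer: 9137695/1131 ≈ 8079.3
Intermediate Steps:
L(U) = 1 + U/3 (L(U) = -(-3 - U)/3 = 1 + U/3)
t(n) = -28/13 + n/29 (t(n) = 84*(-1/39) + n*(1/29) = -28/13 + n/29)
c = -8080 (c = 11 - 8091 = -8080)
t(L(-2) - 1*(-42)) - c = (-28/13 + ((1 + (⅓)*(-2)) - 1*(-42))/29) - 1*(-8080) = (-28/13 + ((1 - ⅔) + 42)/29) + 8080 = (-28/13 + (⅓ + 42)/29) + 8080 = (-28/13 + (1/29)*(127/3)) + 8080 = (-28/13 + 127/87) + 8080 = -785/1131 + 8080 = 9137695/1131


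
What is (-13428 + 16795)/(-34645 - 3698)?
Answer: -3367/38343 ≈ -0.087813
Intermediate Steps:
(-13428 + 16795)/(-34645 - 3698) = 3367/(-38343) = 3367*(-1/38343) = -3367/38343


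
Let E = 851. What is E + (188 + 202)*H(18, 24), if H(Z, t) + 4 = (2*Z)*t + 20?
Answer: 344051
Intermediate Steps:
H(Z, t) = 16 + 2*Z*t (H(Z, t) = -4 + ((2*Z)*t + 20) = -4 + (2*Z*t + 20) = -4 + (20 + 2*Z*t) = 16 + 2*Z*t)
E + (188 + 202)*H(18, 24) = 851 + (188 + 202)*(16 + 2*18*24) = 851 + 390*(16 + 864) = 851 + 390*880 = 851 + 343200 = 344051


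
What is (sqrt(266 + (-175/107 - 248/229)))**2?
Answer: 6451187/24503 ≈ 263.28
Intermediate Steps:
(sqrt(266 + (-175/107 - 248/229)))**2 = (sqrt(266 - 66611/24503))**2 = (sqrt(6451187/24503))**2 = (sqrt(158073435061)/24503)**2 = 6451187/24503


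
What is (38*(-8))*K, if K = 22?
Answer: -6688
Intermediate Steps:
(38*(-8))*K = (38*(-8))*22 = -304*22 = -6688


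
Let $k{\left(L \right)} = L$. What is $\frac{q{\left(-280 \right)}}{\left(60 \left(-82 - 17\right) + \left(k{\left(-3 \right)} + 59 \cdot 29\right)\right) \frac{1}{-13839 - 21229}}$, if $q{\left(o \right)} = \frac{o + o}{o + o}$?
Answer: $\frac{8767}{1058} \approx 8.2864$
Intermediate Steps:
$q{\left(o \right)} = 1$ ($q{\left(o \right)} = \frac{2 o}{2 o} = 2 o \frac{1}{2 o} = 1$)
$\frac{q{\left(-280 \right)}}{\left(60 \left(-82 - 17\right) + \left(k{\left(-3 \right)} + 59 \cdot 29\right)\right) \frac{1}{-13839 - 21229}} = 1 \frac{1}{\left(60 \left(-82 - 17\right) + \left(-3 + 59 \cdot 29\right)\right) \frac{1}{-13839 - 21229}} = 1 \frac{1}{\left(60 \left(-99\right) + \left(-3 + 1711\right)\right) \frac{1}{-35068}} = 1 \frac{1}{\left(-5940 + 1708\right) \left(- \frac{1}{35068}\right)} = 1 \frac{1}{\left(-4232\right) \left(- \frac{1}{35068}\right)} = 1 \frac{1}{\frac{1058}{8767}} = 1 \cdot \frac{8767}{1058} = \frac{8767}{1058}$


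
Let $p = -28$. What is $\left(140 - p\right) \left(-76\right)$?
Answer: $-12768$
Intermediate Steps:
$\left(140 - p\right) \left(-76\right) = \left(140 - -28\right) \left(-76\right) = \left(140 + 28\right) \left(-76\right) = 168 \left(-76\right) = -12768$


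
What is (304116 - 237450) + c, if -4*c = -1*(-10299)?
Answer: 256365/4 ≈ 64091.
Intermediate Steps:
c = -10299/4 (c = -(-1)*(-10299)/4 = -¼*10299 = -10299/4 ≈ -2574.8)
(304116 - 237450) + c = (304116 - 237450) - 10299/4 = 66666 - 10299/4 = 256365/4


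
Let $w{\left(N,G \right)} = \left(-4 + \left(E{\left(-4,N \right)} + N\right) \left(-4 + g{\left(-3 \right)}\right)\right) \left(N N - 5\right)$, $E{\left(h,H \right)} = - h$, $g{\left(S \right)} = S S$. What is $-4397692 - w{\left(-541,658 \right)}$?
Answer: $782608072$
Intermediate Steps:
$g{\left(S \right)} = S^{2}$
$w{\left(N,G \right)} = \left(-5 + N^{2}\right) \left(16 + 5 N\right)$ ($w{\left(N,G \right)} = \left(-4 + \left(\left(-1\right) \left(-4\right) + N\right) \left(-4 + \left(-3\right)^{2}\right)\right) \left(N N - 5\right) = \left(-4 + \left(4 + N\right) \left(-4 + 9\right)\right) \left(N^{2} - 5\right) = \left(-4 + \left(4 + N\right) 5\right) \left(-5 + N^{2}\right) = \left(-4 + \left(20 + 5 N\right)\right) \left(-5 + N^{2}\right) = \left(16 + 5 N\right) \left(-5 + N^{2}\right) = \left(-5 + N^{2}\right) \left(16 + 5 N\right)$)
$-4397692 - w{\left(-541,658 \right)} = -4397692 - \left(-80 - -13525 + 5 \left(-541\right)^{3} + 16 \left(-541\right)^{2}\right) = -4397692 - \left(-80 + 13525 + 5 \left(-158340421\right) + 16 \cdot 292681\right) = -4397692 - \left(-80 + 13525 - 791702105 + 4682896\right) = -4397692 - -787005764 = -4397692 + 787005764 = 782608072$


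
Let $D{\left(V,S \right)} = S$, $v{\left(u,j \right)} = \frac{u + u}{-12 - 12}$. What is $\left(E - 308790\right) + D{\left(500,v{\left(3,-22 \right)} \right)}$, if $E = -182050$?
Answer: $- \frac{1963361}{4} \approx -4.9084 \cdot 10^{5}$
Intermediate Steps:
$v{\left(u,j \right)} = - \frac{u}{12}$ ($v{\left(u,j \right)} = \frac{2 u}{-24} = 2 u \left(- \frac{1}{24}\right) = - \frac{u}{12}$)
$\left(E - 308790\right) + D{\left(500,v{\left(3,-22 \right)} \right)} = \left(-182050 - 308790\right) - \frac{1}{4} = -490840 - \frac{1}{4} = - \frac{1963361}{4}$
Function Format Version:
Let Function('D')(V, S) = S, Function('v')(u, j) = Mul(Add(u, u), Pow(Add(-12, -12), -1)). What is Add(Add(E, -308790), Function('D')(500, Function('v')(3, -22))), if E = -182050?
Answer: Rational(-1963361, 4) ≈ -4.9084e+5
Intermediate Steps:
Function('v')(u, j) = Mul(Rational(-1, 12), u) (Function('v')(u, j) = Mul(Mul(2, u), Pow(-24, -1)) = Mul(Mul(2, u), Rational(-1, 24)) = Mul(Rational(-1, 12), u))
Add(Add(E, -308790), Function('D')(500, Function('v')(3, -22))) = Add(Add(-182050, -308790), Mul(Rational(-1, 12), 3)) = Add(-490840, Rational(-1, 4)) = Rational(-1963361, 4)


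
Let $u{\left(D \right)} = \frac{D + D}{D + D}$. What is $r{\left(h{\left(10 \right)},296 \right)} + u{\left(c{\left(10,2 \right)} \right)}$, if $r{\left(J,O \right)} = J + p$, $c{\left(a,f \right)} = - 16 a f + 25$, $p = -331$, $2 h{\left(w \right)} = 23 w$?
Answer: $-215$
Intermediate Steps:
$h{\left(w \right)} = \frac{23 w}{2}$
$c{\left(a,f \right)} = 25 - 16 a f$ ($c{\left(a,f \right)} = - 16 a f + 25 = 25 - 16 a f$)
$r{\left(J,O \right)} = -331 + J$ ($r{\left(J,O \right)} = J - 331 = -331 + J$)
$u{\left(D \right)} = 1$ ($u{\left(D \right)} = \frac{2 D}{2 D} = 2 D \frac{1}{2 D} = 1$)
$r{\left(h{\left(10 \right)},296 \right)} + u{\left(c{\left(10,2 \right)} \right)} = \left(-331 + \frac{23}{2} \cdot 10\right) + 1 = \left(-331 + 115\right) + 1 = -216 + 1 = -215$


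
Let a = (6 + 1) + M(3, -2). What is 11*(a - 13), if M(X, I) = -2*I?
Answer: -22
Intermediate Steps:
a = 11 (a = (6 + 1) - 2*(-2) = 7 + 4 = 11)
11*(a - 13) = 11*(11 - 13) = 11*(-2) = -22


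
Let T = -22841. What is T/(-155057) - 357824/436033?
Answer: -382551985/568150999 ≈ -0.67333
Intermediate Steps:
T/(-155057) - 357824/436033 = -22841/(-155057) - 357824/436033 = -22841*(-1/155057) - 357824*1/436033 = 3263/22151 - 357824/436033 = -382551985/568150999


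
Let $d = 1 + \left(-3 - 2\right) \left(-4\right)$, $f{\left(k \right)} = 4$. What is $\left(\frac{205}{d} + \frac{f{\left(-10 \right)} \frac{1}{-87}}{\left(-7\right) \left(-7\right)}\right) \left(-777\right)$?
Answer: $- \frac{1539607}{203} \approx -7584.3$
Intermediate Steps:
$d = 21$ ($d = 1 + \left(-3 - 2\right) \left(-4\right) = 1 - -20 = 1 + 20 = 21$)
$\left(\frac{205}{d} + \frac{f{\left(-10 \right)} \frac{1}{-87}}{\left(-7\right) \left(-7\right)}\right) \left(-777\right) = \left(\frac{205}{21} + \frac{4 \frac{1}{-87}}{\left(-7\right) \left(-7\right)}\right) \left(-777\right) = \left(205 \cdot \frac{1}{21} + \frac{4 \left(- \frac{1}{87}\right)}{49}\right) \left(-777\right) = \left(\frac{205}{21} - \frac{4}{4263}\right) \left(-777\right) = \frac{41611}{4263} \left(-777\right) = - \frac{1539607}{203}$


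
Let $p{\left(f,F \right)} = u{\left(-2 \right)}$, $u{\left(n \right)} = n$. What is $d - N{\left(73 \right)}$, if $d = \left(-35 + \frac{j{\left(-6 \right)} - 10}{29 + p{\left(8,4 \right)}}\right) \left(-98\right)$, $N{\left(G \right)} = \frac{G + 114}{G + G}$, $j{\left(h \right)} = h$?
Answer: $\frac{13744939}{3942} \approx 3486.8$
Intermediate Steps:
$p{\left(f,F \right)} = -2$
$N{\left(G \right)} = \frac{114 + G}{2 G}$
$d = \frac{94178}{27}$ ($d = \left(-35 + \frac{-6 - 10}{29 - 2}\right) \left(-98\right) = \left(-35 - \frac{16}{27}\right) \left(-98\right) = \left(- \frac{961}{27}\right) \left(-98\right) = \frac{94178}{27} \approx 3488.1$)
$d - N{\left(73 \right)} = \frac{94178}{27} - \frac{114 + 73}{2 \cdot 73} = \frac{94178}{27} - \frac{1}{2} \cdot \frac{1}{73} \cdot 187 = \frac{94178}{27} - \frac{187}{146} = \frac{13744939}{3942}$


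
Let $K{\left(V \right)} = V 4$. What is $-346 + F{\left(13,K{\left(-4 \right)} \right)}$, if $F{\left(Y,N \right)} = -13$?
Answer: $-359$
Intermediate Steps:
$K{\left(V \right)} = 4 V$
$-346 + F{\left(13,K{\left(-4 \right)} \right)} = -346 - 13 = -359$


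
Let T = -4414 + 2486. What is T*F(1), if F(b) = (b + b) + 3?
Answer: -9640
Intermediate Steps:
T = -1928
F(b) = 3 + 2*b (F(b) = 2*b + 3 = 3 + 2*b)
T*F(1) = -1928*(3 + 2*1) = -1928*(3 + 2) = -1928*5 = -9640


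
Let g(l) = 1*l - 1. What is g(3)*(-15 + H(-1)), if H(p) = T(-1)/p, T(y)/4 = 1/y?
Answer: -22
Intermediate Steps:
T(y) = 4/y
H(p) = -4/p (H(p) = (4/(-1))/p = (4*(-1))/p = -4/p)
g(l) = -1 + l (g(l) = l - 1 = -1 + l)
g(3)*(-15 + H(-1)) = (-1 + 3)*(-15 - 4/(-1)) = 2*(-15 - 4*(-1)) = 2*(-15 + 4) = 2*(-11) = -22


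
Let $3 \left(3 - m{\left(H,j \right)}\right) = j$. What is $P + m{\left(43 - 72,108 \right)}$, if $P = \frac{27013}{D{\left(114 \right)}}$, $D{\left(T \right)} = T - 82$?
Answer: $\frac{25957}{32} \approx 811.16$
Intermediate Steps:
$m{\left(H,j \right)} = 3 - \frac{j}{3}$
$D{\left(T \right)} = -82 + T$ ($D{\left(T \right)} = T - 82 = -82 + T$)
$P = \frac{27013}{32}$ ($P = \frac{27013}{-82 + 114} = \frac{27013}{32} \approx 844.16$)
$P + m{\left(43 - 72,108 \right)} = \frac{27013}{32} + \left(3 - 36\right) = \frac{27013}{32} - 33 = \frac{25957}{32}$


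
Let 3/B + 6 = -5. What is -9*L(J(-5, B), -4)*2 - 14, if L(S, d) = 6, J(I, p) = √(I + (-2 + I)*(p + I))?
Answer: -122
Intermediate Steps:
B = -3/11 (B = 3/(-6 - 5) = 3/(-11) = 3*(-1/11) = -3/11 ≈ -0.27273)
J(I, p) = √(I + (-2 + I)*(I + p))
-9*L(J(-5, B), -4)*2 - 14 = -54*2 - 14 = -9*12 - 14 = -108 - 14 = -122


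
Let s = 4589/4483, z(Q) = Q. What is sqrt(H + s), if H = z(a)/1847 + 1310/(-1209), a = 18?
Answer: I*sqrt(5025649835611662153)/10010642109 ≈ 0.22394*I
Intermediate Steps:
s = 4589/4483 (s = 4589*(1/4483) = 4589/4483 ≈ 1.0236)
H = -2397808/2233023 (H = 18/1847 + 1310/(-1209) = 18*(1/1847) + 1310*(-1/1209) = 18/1847 - 1310/1209 = -2397808/2233023 ≈ -1.0738)
sqrt(H + s) = sqrt(-2397808/2233023 + 4589/4483) = sqrt(-502030717/10010642109) = I*sqrt(5025649835611662153)/10010642109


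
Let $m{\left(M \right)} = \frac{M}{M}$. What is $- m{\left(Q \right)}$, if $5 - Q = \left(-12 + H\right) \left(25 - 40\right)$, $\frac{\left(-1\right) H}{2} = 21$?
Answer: $-1$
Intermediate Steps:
$H = -42$ ($H = \left(-2\right) 21 = -42$)
$Q = -805$ ($Q = 5 - \left(-12 - 42\right) \left(25 - 40\right) = 5 - \left(-54\right) \left(-15\right) = 5 - 810 = -805$)
$m{\left(M \right)} = 1$
$- m{\left(Q \right)} = \left(-1\right) 1 = -1$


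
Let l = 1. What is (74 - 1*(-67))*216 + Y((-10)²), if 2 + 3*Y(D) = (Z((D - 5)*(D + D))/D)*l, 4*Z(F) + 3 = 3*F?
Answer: 36603397/1200 ≈ 30503.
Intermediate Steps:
Z(F) = -¾ + 3*F/4 (Z(F) = -¾ + (3*F)/4 = -¾ + 3*F/4)
Y(D) = -⅔ + (-¾ + 3*D*(-5 + D)/2)/(3*D) (Y(D) = -⅔ + (((-¾ + 3*((D - 5)*(D + D))/4)/D)*1)/3 = -⅔ + (((-¾ + 3*((-5 + D)*(2*D))/4)/D)*1)/3 = -⅔ + (((-¾ + 3*(2*D*(-5 + D))/4)/D)*1)/3 = -⅔ + (((-¾ + 3*D*(-5 + D)/2)/D)*1)/3 = -⅔ + ((-¾ + 3*D*(-5 + D)/2)/D)/3 = -⅔ + (-¾ + 3*D*(-5 + D)/2)/(3*D))
(74 - 1*(-67))*216 + Y((-10)²) = (74 - 1*(-67))*216 + (-19/6 + (½)*(-10)² - 1/(4*((-10)²))) = (74 + 67)*216 + (-19/6 + (½)*100 - ¼/100) = 141*216 + (-19/6 + 50 - ¼*1/100) = 30456 + (-19/6 + 50 - 1/400) = 30456 + 56197/1200 = 36603397/1200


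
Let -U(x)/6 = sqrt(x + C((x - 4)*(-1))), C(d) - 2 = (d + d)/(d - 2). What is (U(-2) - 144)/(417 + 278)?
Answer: -144/695 - 6*sqrt(3)/695 ≈ -0.22215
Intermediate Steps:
C(d) = 2 + 2*d/(-2 + d) (C(d) = 2 + (d + d)/(d - 2) = 2 + (2*d)/(-2 + d) = 2 + 2*d/(-2 + d))
U(x) = -6*sqrt(x + 4*(3 - x)/(2 - x)) (U(x) = -6*sqrt(x + 4*(-1 + (x - 4)*(-1))/(-2 + (x - 4)*(-1))) = -6*sqrt(x + 4*(-1 + (-4 + x)*(-1))/(-2 + (-4 + x)*(-1))) = -6*sqrt(x + 4*(-1 + (4 - x))/(-2 + (4 - x))) = -6*sqrt(x + 4*(3 - x)/(2 - x)))
(U(-2) - 144)/(417 + 278) = (-6*sqrt(-1/(-2 - 2))*sqrt(16 - 4) - 144)/(417 + 278) = (-6*2*sqrt(3)*sqrt(-1/(-4)) - 144)/695 = (-6*sqrt(3) - 144)*(1/695) = (-144 - 6*sqrt(3))*(1/695) = -144/695 - 6*sqrt(3)/695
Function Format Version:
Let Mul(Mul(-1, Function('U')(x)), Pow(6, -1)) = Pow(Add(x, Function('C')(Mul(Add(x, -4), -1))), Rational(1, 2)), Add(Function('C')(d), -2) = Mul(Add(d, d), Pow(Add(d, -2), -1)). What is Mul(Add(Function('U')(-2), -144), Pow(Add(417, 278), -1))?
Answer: Add(Rational(-144, 695), Mul(Rational(-6, 695), Pow(3, Rational(1, 2)))) ≈ -0.22215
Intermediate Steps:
Function('C')(d) = Add(2, Mul(2, d, Pow(Add(-2, d), -1))) (Function('C')(d) = Add(2, Mul(Add(d, d), Pow(Add(d, -2), -1))) = Add(2, Mul(Mul(2, d), Pow(Add(-2, d), -1))) = Add(2, Mul(2, d, Pow(Add(-2, d), -1))))
Function('U')(x) = Mul(-6, Pow(Add(x, Mul(4, Pow(Add(2, Mul(-1, x)), -1), Add(3, Mul(-1, x)))), Rational(1, 2))) (Function('U')(x) = Mul(-6, Pow(Add(x, Mul(4, Pow(Add(-2, Mul(Add(x, -4), -1)), -1), Add(-1, Mul(Add(x, -4), -1)))), Rational(1, 2))) = Mul(-6, Pow(Add(x, Mul(4, Pow(Add(-2, Mul(Add(-4, x), -1)), -1), Add(-1, Mul(Add(-4, x), -1)))), Rational(1, 2))) = Mul(-6, Pow(Add(x, Mul(4, Pow(Add(-2, Add(4, Mul(-1, x))), -1), Add(-1, Add(4, Mul(-1, x))))), Rational(1, 2))) = Mul(-6, Pow(Add(x, Mul(4, Pow(Add(2, Mul(-1, x)), -1), Add(3, Mul(-1, x)))), Rational(1, 2))))
Mul(Add(Function('U')(-2), -144), Pow(Add(417, 278), -1)) = Mul(Add(Mul(-6, Pow(Mul(Pow(Add(-2, -2), -1), Add(-12, Pow(-2, 2), Mul(2, -2))), Rational(1, 2))), -144), Pow(Add(417, 278), -1)) = Mul(Add(Mul(-6, Pow(Mul(Pow(-4, -1), Add(-12, 4, -4)), Rational(1, 2))), -144), Pow(695, -1)) = Mul(Add(Mul(-6, Pow(Mul(Rational(-1, 4), -12), Rational(1, 2))), -144), Rational(1, 695)) = Mul(Add(Mul(-6, Pow(3, Rational(1, 2))), -144), Rational(1, 695)) = Mul(Add(-144, Mul(-6, Pow(3, Rational(1, 2)))), Rational(1, 695)) = Add(Rational(-144, 695), Mul(Rational(-6, 695), Pow(3, Rational(1, 2))))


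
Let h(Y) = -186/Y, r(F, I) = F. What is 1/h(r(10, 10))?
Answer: -5/93 ≈ -0.053763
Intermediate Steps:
1/h(r(10, 10)) = 1/(-186/10) = 1/(-186*⅒) = 1/(-93/5) = -5/93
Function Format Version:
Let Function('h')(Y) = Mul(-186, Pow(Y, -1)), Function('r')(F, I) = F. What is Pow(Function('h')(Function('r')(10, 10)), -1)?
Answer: Rational(-5, 93) ≈ -0.053763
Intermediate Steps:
Pow(Function('h')(Function('r')(10, 10)), -1) = Pow(Mul(-186, Pow(10, -1)), -1) = Pow(Mul(-186, Rational(1, 10)), -1) = Pow(Rational(-93, 5), -1) = Rational(-5, 93)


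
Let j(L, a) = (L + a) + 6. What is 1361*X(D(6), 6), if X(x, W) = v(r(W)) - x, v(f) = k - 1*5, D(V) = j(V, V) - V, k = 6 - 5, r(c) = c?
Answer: -21776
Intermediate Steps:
j(L, a) = 6 + L + a
k = 1
D(V) = 6 + V (D(V) = (6 + V + V) - V = (6 + 2*V) - V = 6 + V)
v(f) = -4 (v(f) = 1 - 1*5 = 1 - 5 = -4)
X(x, W) = -4 - x
1361*X(D(6), 6) = 1361*(-4 - (6 + 6)) = 1361*(-4 - 1*12) = 1361*(-4 - 12) = 1361*(-16) = -21776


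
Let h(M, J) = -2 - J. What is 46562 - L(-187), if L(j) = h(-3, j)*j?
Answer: 81157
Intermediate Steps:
L(j) = j*(-2 - j) (L(j) = (-2 - j)*j = j*(-2 - j))
46562 - L(-187) = 46562 - (-1)*(-187)*(2 - 187) = 46562 - (-1)*(-187)*(-185) = 46562 - 1*(-34595) = 46562 + 34595 = 81157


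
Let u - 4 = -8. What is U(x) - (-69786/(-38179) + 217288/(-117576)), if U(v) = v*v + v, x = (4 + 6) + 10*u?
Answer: 488182918787/561116763 ≈ 870.02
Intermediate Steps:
u = -4 (u = 4 - 8 = -4)
x = -30 (x = (4 + 6) + 10*(-4) = 10 - 40 = -30)
U(v) = v + v² (U(v) = v² + v = v + v²)
U(x) - (-69786/(-38179) + 217288/(-117576)) = -30*(1 - 30) - (-69786/(-38179) + 217288/(-117576)) = -30*(-29) - (-69786*(-1/38179) + 217288*(-1/117576)) = 870 - (69786/38179 - 27161/14697) = 870 - 1*(-11334977/561116763) = 870 + 11334977/561116763 = 488182918787/561116763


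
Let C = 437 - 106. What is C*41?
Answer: 13571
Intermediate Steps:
C = 331
C*41 = 331*41 = 13571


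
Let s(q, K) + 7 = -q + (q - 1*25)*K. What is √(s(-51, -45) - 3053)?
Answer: √411 ≈ 20.273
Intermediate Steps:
s(q, K) = -7 - q + K*(-25 + q) (s(q, K) = -7 + (-q + (q - 1*25)*K) = -7 + (-q + (q - 25)*K) = -7 + (-q + (-25 + q)*K) = -7 + (-q + K*(-25 + q)) = -7 - q + K*(-25 + q))
√(s(-51, -45) - 3053) = √((-7 - 1*(-51) - 25*(-45) - 45*(-51)) - 3053) = √((-7 + 51 + 1125 + 2295) - 3053) = √(3464 - 3053) = √411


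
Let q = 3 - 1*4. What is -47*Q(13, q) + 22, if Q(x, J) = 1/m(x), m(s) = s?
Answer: 239/13 ≈ 18.385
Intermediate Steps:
q = -1 (q = 3 - 4 = -1)
Q(x, J) = 1/x
-47*Q(13, q) + 22 = -47/13 + 22 = 239/13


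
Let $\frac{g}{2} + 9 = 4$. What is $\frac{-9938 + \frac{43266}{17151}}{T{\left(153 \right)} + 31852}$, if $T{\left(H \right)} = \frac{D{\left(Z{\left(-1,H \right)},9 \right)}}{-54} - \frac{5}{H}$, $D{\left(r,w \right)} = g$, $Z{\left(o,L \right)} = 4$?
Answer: $- \frac{13035857958}{41791664473} \approx -0.31192$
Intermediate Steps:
$g = -10$ ($g = -18 + 2 \cdot 4 = -18 + 8 = -10$)
$D{\left(r,w \right)} = -10$
$T{\left(H \right)} = \frac{5}{27} - \frac{5}{H}$ ($T{\left(H \right)} = - \frac{10}{-54} - \frac{5}{H} = \left(-10\right) \left(- \frac{1}{54}\right) - \frac{5}{H} = \frac{5}{27} - \frac{5}{H}$)
$\frac{-9938 + \frac{43266}{17151}}{T{\left(153 \right)} + 31852} = \frac{-9938 + \frac{43266}{17151}}{\left(\frac{5}{27} - \frac{5}{153}\right) + 31852} = \frac{-9938 + 43266 \cdot \frac{1}{17151}}{\left(\frac{5}{27} - \frac{5}{153}\right) + 31852} = \frac{-9938 + \frac{14422}{5717}}{\left(\frac{5}{27} - \frac{5}{153}\right) + 31852} = - \frac{56801124}{5717 \left(\frac{70}{459} + 31852\right)} = - \frac{56801124}{5717 \cdot \frac{14620138}{459}} = \left(- \frac{56801124}{5717}\right) \frac{459}{14620138} = - \frac{13035857958}{41791664473}$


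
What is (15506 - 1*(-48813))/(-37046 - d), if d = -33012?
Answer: -64319/4034 ≈ -15.944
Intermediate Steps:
(15506 - 1*(-48813))/(-37046 - d) = (15506 - 1*(-48813))/(-37046 - 1*(-33012)) = (15506 + 48813)/(-37046 + 33012) = 64319/(-4034) = 64319*(-1/4034) = -64319/4034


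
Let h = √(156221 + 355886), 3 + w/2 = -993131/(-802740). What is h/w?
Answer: -401370*√512107/1415089 ≈ -202.97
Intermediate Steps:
w = -1415089/401370 (w = -6 + 2*(-993131/(-802740)) = -6 + 2*(-993131*(-1/802740)) = -6 + 2*(993131/802740) = -6 + 993131/401370 = -1415089/401370 ≈ -3.5256)
h = √512107 ≈ 715.62
h/w = √512107/(-1415089/401370) = √512107*(-401370/1415089) = -401370*√512107/1415089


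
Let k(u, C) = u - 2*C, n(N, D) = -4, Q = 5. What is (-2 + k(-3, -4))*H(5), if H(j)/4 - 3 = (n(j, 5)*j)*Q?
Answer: -1164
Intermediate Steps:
H(j) = 12 - 80*j (H(j) = 12 + 4*(-4*j*5) = 12 + 4*(-20*j) = 12 - 80*j)
(-2 + k(-3, -4))*H(5) = (-2 + (-3 - 2*(-4)))*(12 - 80*5) = (-2 + (-3 + 8))*(12 - 400) = (-2 + 5)*(-388) = 3*(-388) = -1164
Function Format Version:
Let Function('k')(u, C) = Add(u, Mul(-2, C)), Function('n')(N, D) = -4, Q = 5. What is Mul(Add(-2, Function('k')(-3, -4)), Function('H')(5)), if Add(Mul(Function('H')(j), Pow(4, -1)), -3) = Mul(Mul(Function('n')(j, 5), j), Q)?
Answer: -1164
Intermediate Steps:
Function('H')(j) = Add(12, Mul(-80, j)) (Function('H')(j) = Add(12, Mul(4, Mul(Mul(-4, j), 5))) = Add(12, Mul(4, Mul(-20, j))) = Add(12, Mul(-80, j)))
Mul(Add(-2, Function('k')(-3, -4)), Function('H')(5)) = Mul(Add(-2, Add(-3, Mul(-2, -4))), Add(12, Mul(-80, 5))) = Mul(Add(-2, Add(-3, 8)), Add(12, -400)) = Mul(Add(-2, 5), -388) = Mul(3, -388) = -1164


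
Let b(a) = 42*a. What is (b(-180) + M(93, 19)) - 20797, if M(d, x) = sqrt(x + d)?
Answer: -28357 + 4*sqrt(7) ≈ -28346.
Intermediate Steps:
M(d, x) = sqrt(d + x)
(b(-180) + M(93, 19)) - 20797 = (42*(-180) + sqrt(93 + 19)) - 20797 = (-7560 + sqrt(112)) - 20797 = (-7560 + 4*sqrt(7)) - 20797 = -28357 + 4*sqrt(7)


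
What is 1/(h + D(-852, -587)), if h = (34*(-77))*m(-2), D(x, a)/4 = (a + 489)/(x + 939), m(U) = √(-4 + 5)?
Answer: -87/228158 ≈ -0.00038131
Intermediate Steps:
m(U) = 1 (m(U) = √1 = 1)
D(x, a) = 4*(489 + a)/(939 + x) (D(x, a) = 4*((a + 489)/(x + 939)) = 4*((489 + a)/(939 + x)) = 4*(489 + a)/(939 + x))
h = -2618 (h = (34*(-77))*1 = -2618*1 = -2618)
1/(h + D(-852, -587)) = 1/(-2618 + 4*(489 - 587)/(939 - 852)) = 1/(-2618 + 4*(-98)/87) = 1/(-2618 + 4*(1/87)*(-98)) = 1/(-2618 - 392/87) = 1/(-228158/87) = -87/228158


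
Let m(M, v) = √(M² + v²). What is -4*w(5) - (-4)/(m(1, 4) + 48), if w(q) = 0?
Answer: 192/2287 - 4*√17/2287 ≈ 0.076741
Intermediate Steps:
-4*w(5) - (-4)/(m(1, 4) + 48) = -4*0 - (-4)/(√(1² + 4²) + 48) = 0 - (-4)/(√(1 + 16) + 48) = 0 - (-4)/(√17 + 48) = 0 - (-4)/(48 + √17) = 0 + 4/(48 + √17) = 4/(48 + √17)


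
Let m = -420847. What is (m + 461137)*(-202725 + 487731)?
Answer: 11482891740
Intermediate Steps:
(m + 461137)*(-202725 + 487731) = (-420847 + 461137)*(-202725 + 487731) = 40290*285006 = 11482891740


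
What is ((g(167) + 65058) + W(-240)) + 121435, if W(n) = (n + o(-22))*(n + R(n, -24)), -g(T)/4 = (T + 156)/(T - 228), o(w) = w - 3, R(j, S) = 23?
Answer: 14885170/61 ≈ 2.4402e+5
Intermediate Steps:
o(w) = -3 + w
g(T) = -4*(156 + T)/(-228 + T) (g(T) = -4*(T + 156)/(T - 228) = -4*(156 + T)/(-228 + T))
W(n) = (-25 + n)*(23 + n) (W(n) = (n + (-3 - 22))*(n + 23) = (n - 25)*(23 + n) = (-25 + n)*(23 + n))
((g(167) + 65058) + W(-240)) + 121435 = ((4*(-156 - 1*167)/(-228 + 167) + 65058) + (-575 + (-240)² - 2*(-240))) + 121435 = ((4*(-156 - 167)/(-61) + 65058) + (-575 + 57600 + 480)) + 121435 = ((4*(-1/61)*(-323) + 65058) + 57505) + 121435 = ((1292/61 + 65058) + 57505) + 121435 = (3969830/61 + 57505) + 121435 = 7477635/61 + 121435 = 14885170/61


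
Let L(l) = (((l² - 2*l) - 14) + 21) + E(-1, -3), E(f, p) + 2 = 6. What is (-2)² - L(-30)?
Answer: -967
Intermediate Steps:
E(f, p) = 4 (E(f, p) = -2 + 6 = 4)
L(l) = 11 + l² - 2*l (L(l) = (((l² - 2*l) - 14) + 21) + 4 = ((-14 + l² - 2*l) + 21) + 4 = (7 + l² - 2*l) + 4 = 11 + l² - 2*l)
(-2)² - L(-30) = (-2)² - (11 + (-30)² - 2*(-30)) = 4 - (11 + 900 + 60) = 4 - 1*971 = 4 - 971 = -967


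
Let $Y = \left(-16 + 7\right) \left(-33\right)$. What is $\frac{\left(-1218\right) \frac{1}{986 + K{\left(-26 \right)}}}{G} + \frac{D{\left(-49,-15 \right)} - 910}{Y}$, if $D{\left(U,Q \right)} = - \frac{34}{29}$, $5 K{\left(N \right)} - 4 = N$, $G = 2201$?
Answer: $- \frac{5286998603}{1723000026} \approx -3.0685$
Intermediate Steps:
$K{\left(N \right)} = \frac{4}{5} + \frac{N}{5}$
$D{\left(U,Q \right)} = - \frac{34}{29}$ ($D{\left(U,Q \right)} = \left(-34\right) \frac{1}{29} = - \frac{34}{29}$)
$Y = 297$ ($Y = \left(-9\right) \left(-33\right) = 297$)
$\frac{\left(-1218\right) \frac{1}{986 + K{\left(-26 \right)}}}{G} + \frac{D{\left(-49,-15 \right)} - 910}{Y} = \frac{\left(-1218\right) \frac{1}{986 + \left(\frac{4}{5} + \frac{1}{5} \left(-26\right)\right)}}{2201} + \frac{- \frac{34}{29} - 910}{297} = - \frac{1218}{986 + \left(\frac{4}{5} - \frac{26}{5}\right)} \frac{1}{2201} + \left(- \frac{34}{29} - 910\right) \frac{1}{297} = - \frac{1218}{986 - \frac{22}{5}} \cdot \frac{1}{2201} - \frac{2936}{957} = - \frac{1218}{\frac{4908}{5}} \cdot \frac{1}{2201} - \frac{2936}{957} = \left(-1218\right) \frac{5}{4908} \cdot \frac{1}{2201} - \frac{2936}{957} = \left(- \frac{1015}{818}\right) \frac{1}{2201} - \frac{2936}{957} = - \frac{1015}{1800418} - \frac{2936}{957} = - \frac{5286998603}{1723000026}$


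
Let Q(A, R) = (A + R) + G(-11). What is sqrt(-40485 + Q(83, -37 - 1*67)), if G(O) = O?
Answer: I*sqrt(40517) ≈ 201.29*I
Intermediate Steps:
Q(A, R) = -11 + A + R (Q(A, R) = (A + R) - 11 = -11 + A + R)
sqrt(-40485 + Q(83, -37 - 1*67)) = sqrt(-40485 + (-11 + 83 + (-37 - 1*67))) = sqrt(-40485 + (-11 + 83 + (-37 - 67))) = sqrt(-40485 + (-11 + 83 - 104)) = sqrt(-40485 - 32) = sqrt(-40517) = I*sqrt(40517)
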